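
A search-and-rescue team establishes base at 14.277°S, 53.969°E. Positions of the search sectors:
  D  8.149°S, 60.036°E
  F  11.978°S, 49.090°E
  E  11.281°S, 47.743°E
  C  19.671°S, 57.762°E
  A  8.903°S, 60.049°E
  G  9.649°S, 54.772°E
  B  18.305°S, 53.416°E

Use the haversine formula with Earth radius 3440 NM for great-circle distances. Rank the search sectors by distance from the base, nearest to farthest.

B, G, F, C, E, A, D

Computing each great-circle distance from 14.277°S, 53.969°E:
B 18.305°S, 53.416°E: 243.9 NM
G 9.649°S, 54.772°E: 281.8 NM
F 11.978°S, 49.090°E: 316.9 NM
C 19.671°S, 57.762°E: 390.2 NM
E 11.281°S, 47.743°E: 406.5 NM
A 8.903°S, 60.049°E: 481.5 NM
D 8.149°S, 60.036°E: 512.7 NM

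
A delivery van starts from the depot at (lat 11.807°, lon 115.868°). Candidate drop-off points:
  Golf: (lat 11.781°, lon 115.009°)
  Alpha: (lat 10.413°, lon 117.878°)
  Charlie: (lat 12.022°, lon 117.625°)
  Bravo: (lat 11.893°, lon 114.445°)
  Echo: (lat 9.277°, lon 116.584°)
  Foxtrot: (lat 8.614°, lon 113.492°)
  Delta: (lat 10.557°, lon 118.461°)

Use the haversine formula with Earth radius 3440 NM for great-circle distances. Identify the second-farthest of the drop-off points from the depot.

Delta

Distances from the depot ((lat 11.807°, lon 115.868°)):
Foxtrot: 237.6 NM
Delta: 170.2 NM
Echo: 157.7 NM
Alpha: 145.0 NM
Charlie: 104.0 NM
Bravo: 83.8 NM
Golf: 50.5 NM
The second-farthest is Delta at 170.2 NM.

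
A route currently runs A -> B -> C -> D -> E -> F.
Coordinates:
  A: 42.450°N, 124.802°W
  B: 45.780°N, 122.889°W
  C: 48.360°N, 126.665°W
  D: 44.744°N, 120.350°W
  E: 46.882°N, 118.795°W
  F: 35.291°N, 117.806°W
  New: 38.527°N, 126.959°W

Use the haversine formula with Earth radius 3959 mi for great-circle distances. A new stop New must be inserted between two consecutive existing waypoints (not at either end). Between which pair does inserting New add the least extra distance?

between E and F

Added distance for inserting New between each consecutive pair:
A–B: 587.5 mi
B–C: 970.5 mi
C–D: 837.6 mi
D–E: 1092.5 mi
E–F: 459.9 mi
Smallest added distance is 459.9 mi, inserting between E and F.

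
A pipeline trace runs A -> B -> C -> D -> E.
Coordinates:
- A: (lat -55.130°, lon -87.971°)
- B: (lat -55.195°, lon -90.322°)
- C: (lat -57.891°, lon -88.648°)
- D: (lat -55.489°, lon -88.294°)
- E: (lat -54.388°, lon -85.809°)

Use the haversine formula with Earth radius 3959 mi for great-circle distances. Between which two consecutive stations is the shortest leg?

A–B

Leg distances:
A→B: 92.9 mi
B→C: 196.9 mi
C→D: 166.5 mi
D→E: 124.6 mi
The shortest leg is A–B at 92.9 mi.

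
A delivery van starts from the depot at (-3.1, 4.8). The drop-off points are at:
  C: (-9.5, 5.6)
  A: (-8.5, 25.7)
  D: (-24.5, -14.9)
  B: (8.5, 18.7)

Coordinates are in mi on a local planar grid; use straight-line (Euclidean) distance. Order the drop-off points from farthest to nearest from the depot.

Computing each straight-line distance from (-3.1, 4.8):
D (-24.5, -14.9): 29.1 mi
A (-8.5, 25.7): 21.6 mi
B (8.5, 18.7): 18.1 mi
C (-9.5, 5.6): 6.4 mi

D, A, B, C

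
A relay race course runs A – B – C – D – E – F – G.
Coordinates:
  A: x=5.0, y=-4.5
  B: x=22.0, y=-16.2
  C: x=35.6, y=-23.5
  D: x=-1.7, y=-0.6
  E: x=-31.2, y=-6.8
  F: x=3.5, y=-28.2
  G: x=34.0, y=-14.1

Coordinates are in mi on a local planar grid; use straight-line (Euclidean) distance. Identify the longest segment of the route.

C–D

Leg distances:
A→B: 20.6 mi
B→C: 15.4 mi
C→D: 43.8 mi
D→E: 30.1 mi
E→F: 40.8 mi
F→G: 33.6 mi
The longest leg is C–D at 43.8 mi.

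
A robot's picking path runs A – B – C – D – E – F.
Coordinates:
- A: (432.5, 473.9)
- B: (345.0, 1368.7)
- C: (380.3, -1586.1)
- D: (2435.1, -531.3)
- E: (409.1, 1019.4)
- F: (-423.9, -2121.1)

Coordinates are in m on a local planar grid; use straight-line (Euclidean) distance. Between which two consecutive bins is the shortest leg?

Leg distances:
A→B: 899.1 m
B→C: 2955.0 m
C→D: 2309.7 m
D→E: 2551.3 m
E→F: 3249.1 m
The shortest leg is A–B at 899.1 m.

A–B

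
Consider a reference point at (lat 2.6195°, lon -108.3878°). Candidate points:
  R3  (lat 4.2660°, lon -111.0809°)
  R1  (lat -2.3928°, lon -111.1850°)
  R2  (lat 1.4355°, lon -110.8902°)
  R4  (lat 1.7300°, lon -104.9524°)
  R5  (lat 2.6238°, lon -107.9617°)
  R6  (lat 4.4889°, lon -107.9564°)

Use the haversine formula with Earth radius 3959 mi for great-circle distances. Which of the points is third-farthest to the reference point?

R3

Distances from the reference point ((lat 2.6195°, lon -108.3878°)):
R1: 396.6 mi
R4: 245.0 mi
R3: 217.8 mi
R2: 191.2 mi
R6: 132.6 mi
R5: 29.4 mi
The third-farthest is R3 at 217.8 mi.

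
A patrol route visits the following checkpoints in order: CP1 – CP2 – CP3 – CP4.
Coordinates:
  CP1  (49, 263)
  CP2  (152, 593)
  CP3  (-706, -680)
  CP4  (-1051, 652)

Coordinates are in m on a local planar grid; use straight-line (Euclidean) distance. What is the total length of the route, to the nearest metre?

3257 m

Leg distances:
CP1→CP2: 345.7 m  (cumulative 345.7 m)
CP2→CP3: 1535.2 m  (cumulative 1880.9 m)
CP3→CP4: 1376.0 m  (cumulative 3256.8 m)
Total route length ≈ 3257 m.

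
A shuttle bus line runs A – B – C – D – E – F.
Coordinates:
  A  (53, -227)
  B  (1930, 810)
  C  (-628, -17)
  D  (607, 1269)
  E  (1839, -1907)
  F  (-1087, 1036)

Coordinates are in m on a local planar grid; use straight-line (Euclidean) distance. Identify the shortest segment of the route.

C–D

Leg distances:
A→B: 2144.4 m
B→C: 2688.4 m
C→D: 1783.0 m
D→E: 3406.6 m
E→F: 4150.0 m
The shortest leg is C–D at 1783.0 m.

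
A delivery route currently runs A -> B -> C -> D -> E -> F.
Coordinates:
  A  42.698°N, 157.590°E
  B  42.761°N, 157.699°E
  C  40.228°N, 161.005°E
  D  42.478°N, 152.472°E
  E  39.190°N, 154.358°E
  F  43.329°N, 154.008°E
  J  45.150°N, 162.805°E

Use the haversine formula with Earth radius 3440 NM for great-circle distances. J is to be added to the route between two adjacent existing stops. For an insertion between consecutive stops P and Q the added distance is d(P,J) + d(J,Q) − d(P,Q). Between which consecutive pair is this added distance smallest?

Added distance for inserting J between each consecutive pair:
A–B: 526.2 NM
B–C: 356.5 NM
C–D: 373.7 NM
D–E: 778.4 NM
E–F: 663.1 NM
Smallest added distance is 356.5 NM, inserting between B and C.

between B and C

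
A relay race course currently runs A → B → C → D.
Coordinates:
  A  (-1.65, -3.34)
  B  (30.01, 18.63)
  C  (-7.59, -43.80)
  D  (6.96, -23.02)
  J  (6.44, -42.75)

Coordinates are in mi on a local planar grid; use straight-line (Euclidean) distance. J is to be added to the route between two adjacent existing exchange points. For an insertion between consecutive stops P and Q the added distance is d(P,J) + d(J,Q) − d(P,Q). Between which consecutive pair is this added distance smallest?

between B and C

Added distance for inserting J between each consecutive pair:
A–B: 67.4 mi
B–C: 6.9 mi
C–D: 8.4 mi
Smallest added distance is 6.9 mi, inserting between B and C.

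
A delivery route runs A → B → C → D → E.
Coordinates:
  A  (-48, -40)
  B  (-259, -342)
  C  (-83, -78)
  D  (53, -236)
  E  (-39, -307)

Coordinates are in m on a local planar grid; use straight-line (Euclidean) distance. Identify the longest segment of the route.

Leg distances:
A→B: 368.4 m
B→C: 317.3 m
C→D: 208.5 m
D→E: 116.2 m
The longest leg is A–B at 368.4 m.

A–B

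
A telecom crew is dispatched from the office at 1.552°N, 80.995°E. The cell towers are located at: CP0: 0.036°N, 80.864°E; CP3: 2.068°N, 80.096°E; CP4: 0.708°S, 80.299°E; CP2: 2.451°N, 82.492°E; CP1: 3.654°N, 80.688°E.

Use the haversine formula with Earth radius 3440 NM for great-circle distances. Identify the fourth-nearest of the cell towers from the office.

Distance to each, sorted:
CP3: 62.2 NM
CP0: 91.4 NM
CP2: 104.8 NM
CP1: 127.5 NM
CP4: 142.0 NM
The fourth-nearest is CP1 at 127.5 NM.

CP1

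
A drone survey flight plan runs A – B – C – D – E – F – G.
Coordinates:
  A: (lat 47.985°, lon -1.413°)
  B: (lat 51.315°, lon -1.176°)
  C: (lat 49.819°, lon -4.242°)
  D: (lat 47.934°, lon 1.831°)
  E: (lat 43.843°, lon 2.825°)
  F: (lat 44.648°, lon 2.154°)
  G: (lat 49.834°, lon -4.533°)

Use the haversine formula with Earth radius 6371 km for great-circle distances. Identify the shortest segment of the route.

Leg distances:
A→B: 370.7 km
B→C: 273.0 km
C→D: 490.9 km
D→E: 461.3 km
E→F: 104.3 km
F→G: 765.8 km
The shortest leg is E–F at 104.3 km.

E–F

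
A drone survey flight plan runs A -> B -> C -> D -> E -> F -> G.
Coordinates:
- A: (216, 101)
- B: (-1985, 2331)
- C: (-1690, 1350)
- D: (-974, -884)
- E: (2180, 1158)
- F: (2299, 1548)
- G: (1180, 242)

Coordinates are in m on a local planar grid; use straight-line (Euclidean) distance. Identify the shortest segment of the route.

Leg distances:
A→B: 3133.3 m
B→C: 1024.4 m
C→D: 2345.9 m
D→E: 3757.3 m
E→F: 407.8 m
F→G: 1719.8 m
The shortest leg is E–F at 407.8 m.

E–F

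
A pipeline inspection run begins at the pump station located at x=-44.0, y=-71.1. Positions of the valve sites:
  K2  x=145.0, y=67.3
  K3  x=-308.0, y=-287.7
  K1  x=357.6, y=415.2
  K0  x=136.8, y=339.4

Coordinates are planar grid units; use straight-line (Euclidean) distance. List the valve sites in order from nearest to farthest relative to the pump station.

K2, K3, K0, K1

Distances from the pump station:
K2 x=145.0, y=67.3: 234.3
K3 x=-308.0, y=-287.7: 341.5
K0 x=136.8, y=339.4: 448.6
K1 x=357.6, y=415.2: 630.7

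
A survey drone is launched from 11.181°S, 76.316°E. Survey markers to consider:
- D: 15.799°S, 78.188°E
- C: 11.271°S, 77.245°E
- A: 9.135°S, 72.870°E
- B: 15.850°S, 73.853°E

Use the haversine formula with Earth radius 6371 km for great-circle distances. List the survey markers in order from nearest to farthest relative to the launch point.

Distances from the launch point:
C 11.271°S, 77.245°E: 101.8 km
A 9.135°S, 72.870°E: 440.5 km
D 15.799°S, 78.188°E: 551.9 km
B 15.850°S, 73.853°E: 583.4 km

C, A, D, B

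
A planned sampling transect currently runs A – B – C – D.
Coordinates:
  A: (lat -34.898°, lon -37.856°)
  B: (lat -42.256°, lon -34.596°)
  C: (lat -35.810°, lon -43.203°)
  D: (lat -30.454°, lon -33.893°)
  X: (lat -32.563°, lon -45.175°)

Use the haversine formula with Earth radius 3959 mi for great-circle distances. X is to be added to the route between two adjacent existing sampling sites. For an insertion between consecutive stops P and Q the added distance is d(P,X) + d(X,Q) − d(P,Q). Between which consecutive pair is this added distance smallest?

between C and D

Added distance for inserting X between each consecutive pair:
A–B: 797.3 mi
B–C: 494.9 mi
C–D: 278.0 mi
Smallest added distance is 278.0 mi, inserting between C and D.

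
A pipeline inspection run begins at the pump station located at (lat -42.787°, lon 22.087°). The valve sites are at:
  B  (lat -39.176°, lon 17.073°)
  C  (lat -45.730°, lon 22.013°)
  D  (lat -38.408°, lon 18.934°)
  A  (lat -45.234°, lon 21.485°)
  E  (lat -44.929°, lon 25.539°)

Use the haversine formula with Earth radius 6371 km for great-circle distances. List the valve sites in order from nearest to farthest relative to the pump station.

A, C, E, D, B

Distances from the pump station:
A (lat -45.234°, lon 21.485°): 276.3 km
C (lat -45.730°, lon 22.013°): 327.3 km
E (lat -44.929°, lon 25.539°): 365.1 km
D (lat -38.408°, lon 18.934°): 554.8 km
B (lat -39.176°, lon 17.073°): 581.5 km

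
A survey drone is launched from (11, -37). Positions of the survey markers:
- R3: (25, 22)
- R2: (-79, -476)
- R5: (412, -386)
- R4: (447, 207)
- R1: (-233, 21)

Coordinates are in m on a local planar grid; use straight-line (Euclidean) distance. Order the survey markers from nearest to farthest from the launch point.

Distances from the launch point:
R3 (25, 22): 60.6 m
R1 (-233, 21): 250.8 m
R2 (-79, -476): 448.1 m
R4 (447, 207): 499.6 m
R5 (412, -386): 531.6 m

R3, R1, R2, R4, R5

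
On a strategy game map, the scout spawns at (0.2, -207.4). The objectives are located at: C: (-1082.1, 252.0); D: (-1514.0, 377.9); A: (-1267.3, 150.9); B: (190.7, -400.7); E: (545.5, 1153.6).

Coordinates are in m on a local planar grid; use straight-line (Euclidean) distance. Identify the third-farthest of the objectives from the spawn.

Distance to each, sorted:
D: 1623.4 m
E: 1466.2 m
A: 1317.2 m
C: 1175.8 m
B: 271.4 m
The third-farthest is A at 1317.2 m.

A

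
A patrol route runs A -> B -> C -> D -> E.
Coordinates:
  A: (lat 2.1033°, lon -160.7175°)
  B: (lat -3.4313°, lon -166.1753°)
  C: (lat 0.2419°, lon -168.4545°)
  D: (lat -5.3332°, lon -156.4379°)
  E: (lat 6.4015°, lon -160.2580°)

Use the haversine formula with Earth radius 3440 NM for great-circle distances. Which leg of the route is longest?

C–D

Leg distances:
A→B: 466.6 NM
B→C: 259.5 NM
C→D: 794.4 NM
D→E: 740.8 NM
The longest leg is C–D at 794.4 NM.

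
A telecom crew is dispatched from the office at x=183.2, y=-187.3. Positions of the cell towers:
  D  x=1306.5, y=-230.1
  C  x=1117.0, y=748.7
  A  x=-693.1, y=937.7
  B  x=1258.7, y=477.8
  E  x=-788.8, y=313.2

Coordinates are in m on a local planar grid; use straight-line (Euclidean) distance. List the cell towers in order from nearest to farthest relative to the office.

Distance from the office at x=183.2, y=-187.3 to each:
E x=-788.8, y=313.2: 1093.3 m
D x=1306.5, y=-230.1: 1124.1 m
B x=1258.7, y=477.8: 1264.5 m
C x=1117.0, y=748.7: 1322.1 m
A x=-693.1, y=937.7: 1426.0 m

E, D, B, C, A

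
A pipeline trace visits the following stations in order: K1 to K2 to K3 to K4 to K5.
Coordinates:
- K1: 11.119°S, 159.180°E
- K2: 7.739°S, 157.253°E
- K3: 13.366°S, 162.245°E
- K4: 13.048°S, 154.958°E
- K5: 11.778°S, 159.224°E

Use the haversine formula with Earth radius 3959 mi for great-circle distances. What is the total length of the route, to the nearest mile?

1575 mi

Leg distances:
K1→K2: 267.9 mi  (cumulative 267.9 mi)
K2→K3: 515.8 mi  (cumulative 783.8 mi)
K3→K4: 490.7 mi  (cumulative 1274.4 mi)
K4→K5: 300.9 mi  (cumulative 1575.4 mi)
Total route length ≈ 1575 mi.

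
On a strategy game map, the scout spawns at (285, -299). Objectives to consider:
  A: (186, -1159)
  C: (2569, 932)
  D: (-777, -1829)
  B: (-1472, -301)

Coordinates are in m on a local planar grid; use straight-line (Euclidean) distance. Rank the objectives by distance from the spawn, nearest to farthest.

Computing each straight-line distance from (285, -299):
A (186, -1159): 865.7 m
B (-1472, -301): 1757.0 m
D (-777, -1829): 1862.5 m
C (2569, 932): 2594.6 m

A, B, D, C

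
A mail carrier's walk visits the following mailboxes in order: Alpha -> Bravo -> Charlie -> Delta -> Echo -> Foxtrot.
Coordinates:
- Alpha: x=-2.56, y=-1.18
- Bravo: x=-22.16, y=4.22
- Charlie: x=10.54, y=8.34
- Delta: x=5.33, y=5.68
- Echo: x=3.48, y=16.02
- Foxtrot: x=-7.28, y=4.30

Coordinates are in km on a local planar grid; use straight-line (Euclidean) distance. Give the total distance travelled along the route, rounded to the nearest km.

86 km

Leg distances:
Alpha→Bravo: 20.3 km  (cumulative 20.3 km)
Bravo→Charlie: 33.0 km  (cumulative 53.3 km)
Charlie→Delta: 5.8 km  (cumulative 59.1 km)
Delta→Echo: 10.5 km  (cumulative 69.6 km)
Echo→Foxtrot: 15.9 km  (cumulative 85.6 km)
Total route length ≈ 86 km.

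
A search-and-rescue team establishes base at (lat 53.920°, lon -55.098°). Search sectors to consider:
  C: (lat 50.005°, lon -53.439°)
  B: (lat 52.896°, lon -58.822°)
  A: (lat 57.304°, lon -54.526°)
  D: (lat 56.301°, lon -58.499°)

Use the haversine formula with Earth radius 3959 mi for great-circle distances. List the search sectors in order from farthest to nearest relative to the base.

C, A, D, B

Computing each great-circle distance from (lat 53.920°, lon -55.098°):
C (lat 50.005°, lon -53.439°): 279.6 mi
A (lat 57.304°, lon -54.526°): 234.9 mi
D (lat 56.301°, lon -58.499°): 212.4 mi
B (lat 52.896°, lon -58.822°): 168.9 mi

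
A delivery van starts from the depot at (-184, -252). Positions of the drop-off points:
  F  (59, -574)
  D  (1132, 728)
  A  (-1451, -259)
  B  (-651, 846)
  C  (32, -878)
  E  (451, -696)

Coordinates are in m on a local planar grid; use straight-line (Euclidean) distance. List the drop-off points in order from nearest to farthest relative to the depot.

Computing each straight-line distance from (-184, -252):
F (59, -574): 403.4 m
C (32, -878): 662.2 m
E (451, -696): 774.8 m
B (-651, 846): 1193.2 m
A (-1451, -259): 1267.0 m
D (1132, 728): 1640.8 m

F, C, E, B, A, D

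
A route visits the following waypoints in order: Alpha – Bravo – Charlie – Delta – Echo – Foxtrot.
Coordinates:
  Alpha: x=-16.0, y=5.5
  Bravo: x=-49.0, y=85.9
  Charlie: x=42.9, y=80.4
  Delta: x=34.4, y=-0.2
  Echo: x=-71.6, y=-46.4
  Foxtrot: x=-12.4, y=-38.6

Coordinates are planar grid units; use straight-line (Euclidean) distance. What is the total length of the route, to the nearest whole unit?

435

Leg distances:
Alpha→Bravo: 86.9  (cumulative 86.9)
Bravo→Charlie: 92.1  (cumulative 179.0)
Charlie→Delta: 81.0  (cumulative 260.0)
Delta→Echo: 115.6  (cumulative 375.7)
Echo→Foxtrot: 59.7  (cumulative 435.4)
Total route length ≈ 435.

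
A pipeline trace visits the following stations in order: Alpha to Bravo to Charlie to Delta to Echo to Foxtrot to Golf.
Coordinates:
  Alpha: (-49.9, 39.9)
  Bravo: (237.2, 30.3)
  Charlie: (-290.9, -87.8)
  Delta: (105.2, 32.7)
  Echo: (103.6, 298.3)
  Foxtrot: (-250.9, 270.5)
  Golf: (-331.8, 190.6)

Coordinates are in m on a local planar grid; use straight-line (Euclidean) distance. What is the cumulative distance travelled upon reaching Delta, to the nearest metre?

1242 m

Leg distances:
Alpha→Bravo: 287.3 m  (cumulative 287.3 m)
Bravo→Charlie: 541.1 m  (cumulative 828.4 m)
Charlie→Delta: 414.0 m  (cumulative 1242.4 m)
Cumulative distance at Delta ≈ 1242 m.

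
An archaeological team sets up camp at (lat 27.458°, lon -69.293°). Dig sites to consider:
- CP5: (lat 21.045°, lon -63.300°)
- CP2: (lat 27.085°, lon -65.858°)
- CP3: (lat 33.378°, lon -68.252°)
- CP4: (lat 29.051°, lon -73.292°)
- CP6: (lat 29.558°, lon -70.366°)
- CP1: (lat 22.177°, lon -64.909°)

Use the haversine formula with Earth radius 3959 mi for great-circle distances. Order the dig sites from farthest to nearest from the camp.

Distance from the camp at (lat 27.458°, lon -69.293°) to each:
CP5 (lat 21.045°, lon -63.300°): 581.9 mi
CP1 (lat 22.177°, lon -64.909°): 456.8 mi
CP3 (lat 33.378°, lon -68.252°): 413.7 mi
CP4 (lat 29.051°, lon -73.292°): 267.1 mi
CP2 (lat 27.085°, lon -65.858°): 212.5 mi
CP6 (lat 29.558°, lon -70.366°): 159.1 mi

CP5, CP1, CP3, CP4, CP2, CP6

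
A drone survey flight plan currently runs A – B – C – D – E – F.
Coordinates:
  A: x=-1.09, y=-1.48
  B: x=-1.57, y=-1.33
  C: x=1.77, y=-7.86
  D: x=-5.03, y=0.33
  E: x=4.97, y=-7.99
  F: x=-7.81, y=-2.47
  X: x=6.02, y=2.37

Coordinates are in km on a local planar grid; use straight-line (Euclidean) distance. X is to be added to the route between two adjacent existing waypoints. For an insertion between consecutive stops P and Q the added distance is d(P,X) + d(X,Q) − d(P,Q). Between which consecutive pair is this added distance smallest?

between D and E

Added distance for inserting X between each consecutive pair:
A–B: 16.0 km
B–C: 12.2 km
C–D: 11.7 km
D–E: 8.6 km
E–F: 11.1 km
Smallest added distance is 8.6 km, inserting between D and E.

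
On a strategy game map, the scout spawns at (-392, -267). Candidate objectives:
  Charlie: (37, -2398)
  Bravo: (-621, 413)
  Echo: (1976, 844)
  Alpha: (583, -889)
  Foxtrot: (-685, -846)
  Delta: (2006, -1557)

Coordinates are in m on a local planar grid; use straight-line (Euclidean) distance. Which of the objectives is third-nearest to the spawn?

Alpha

Distance to each, sorted:
Foxtrot: 648.9 m
Bravo: 717.5 m
Alpha: 1156.5 m
Charlie: 2173.8 m
Echo: 2615.7 m
Delta: 2723.0 m
The third-nearest is Alpha at 1156.5 m.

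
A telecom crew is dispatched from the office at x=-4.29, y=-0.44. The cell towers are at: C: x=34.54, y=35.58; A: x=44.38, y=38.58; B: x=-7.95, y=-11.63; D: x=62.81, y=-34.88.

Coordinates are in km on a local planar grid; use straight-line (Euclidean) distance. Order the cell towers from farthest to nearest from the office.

Distance from the office at x=-4.29, y=-0.44 to each:
D x=62.81, y=-34.88: 75.4 km
A x=44.38, y=38.58: 62.4 km
C x=34.54, y=35.58: 53.0 km
B x=-7.95, y=-11.63: 11.8 km

D, A, C, B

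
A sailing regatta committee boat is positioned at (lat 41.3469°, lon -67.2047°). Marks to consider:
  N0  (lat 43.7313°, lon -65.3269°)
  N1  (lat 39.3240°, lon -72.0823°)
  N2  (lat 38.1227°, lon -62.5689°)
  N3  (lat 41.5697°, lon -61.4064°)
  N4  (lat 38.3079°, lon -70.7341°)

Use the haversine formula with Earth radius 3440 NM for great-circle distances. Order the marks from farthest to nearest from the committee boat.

N2, N3, N1, N4, N0

Computing each great-circle distance from (lat 41.3469°, lon -67.2047°):
N2 (lat 38.1227°, lon -62.5689°): 288.5 NM
N3 (lat 41.5697°, lon -61.4064°): 261.2 NM
N1 (lat 39.3240°, lon -72.0823°): 254.1 NM
N4 (lat 38.3079°, lon -70.7341°): 244.4 NM
N0 (lat 43.7313°, lon -65.3269°): 165.5 NM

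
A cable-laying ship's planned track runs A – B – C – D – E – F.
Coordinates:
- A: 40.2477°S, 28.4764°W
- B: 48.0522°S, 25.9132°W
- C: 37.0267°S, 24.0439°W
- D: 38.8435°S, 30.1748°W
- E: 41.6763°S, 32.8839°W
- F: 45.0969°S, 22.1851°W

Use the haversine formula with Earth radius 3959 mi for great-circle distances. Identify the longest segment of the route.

B–C

Leg distances:
A→B: 554.0 mi
B→C: 767.7 mi
C→D: 356.8 mi
D→E: 242.3 mi
E→F: 586.3 mi
The longest leg is B–C at 767.7 mi.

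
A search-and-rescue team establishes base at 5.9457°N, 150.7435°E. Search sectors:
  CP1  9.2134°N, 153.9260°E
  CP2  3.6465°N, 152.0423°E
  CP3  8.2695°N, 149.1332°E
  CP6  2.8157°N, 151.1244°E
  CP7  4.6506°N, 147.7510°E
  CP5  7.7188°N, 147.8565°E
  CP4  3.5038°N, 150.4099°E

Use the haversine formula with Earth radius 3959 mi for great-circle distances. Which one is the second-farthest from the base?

Distance to each, sorted:
CP1: 313.8 mi
CP5: 232.9 mi
CP7: 224.5 mi
CP6: 217.9 mi
CP3: 194.9 mi
CP2: 182.3 mi
CP4: 170.3 mi
The second-farthest is CP5 at 232.9 mi.

CP5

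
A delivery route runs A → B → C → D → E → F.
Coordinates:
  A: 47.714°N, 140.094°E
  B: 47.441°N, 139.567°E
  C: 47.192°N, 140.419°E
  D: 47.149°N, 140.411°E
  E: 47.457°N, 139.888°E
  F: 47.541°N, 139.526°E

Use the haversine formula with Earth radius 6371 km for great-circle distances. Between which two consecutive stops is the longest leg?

Leg distances:
A→B: 49.8 km
B→C: 69.9 km
C→D: 4.8 km
D→E: 52.2 km
E→F: 28.8 km
The longest leg is B–C at 69.9 km.

B–C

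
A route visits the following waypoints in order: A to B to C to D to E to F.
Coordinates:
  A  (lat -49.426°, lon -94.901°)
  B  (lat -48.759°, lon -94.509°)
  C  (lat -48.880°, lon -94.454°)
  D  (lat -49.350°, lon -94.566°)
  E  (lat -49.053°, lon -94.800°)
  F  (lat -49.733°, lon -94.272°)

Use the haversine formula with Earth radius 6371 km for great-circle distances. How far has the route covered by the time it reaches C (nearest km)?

94 km

Leg distances:
A→B: 79.5 km  (cumulative 79.5 km)
B→C: 14.0 km  (cumulative 93.5 km)
Cumulative distance at C ≈ 94 km.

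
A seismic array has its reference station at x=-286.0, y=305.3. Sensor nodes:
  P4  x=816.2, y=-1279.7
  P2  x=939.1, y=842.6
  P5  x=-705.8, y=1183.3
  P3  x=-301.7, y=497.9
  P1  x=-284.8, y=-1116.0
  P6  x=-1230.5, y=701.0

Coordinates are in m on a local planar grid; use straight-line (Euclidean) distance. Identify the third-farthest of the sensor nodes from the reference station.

Distance to each, sorted:
P4: 1930.6 m
P1: 1421.3 m
P2: 1337.7 m
P6: 1024.0 m
P5: 973.2 m
P3: 193.2 m
The third-farthest is P2 at 1337.7 m.

P2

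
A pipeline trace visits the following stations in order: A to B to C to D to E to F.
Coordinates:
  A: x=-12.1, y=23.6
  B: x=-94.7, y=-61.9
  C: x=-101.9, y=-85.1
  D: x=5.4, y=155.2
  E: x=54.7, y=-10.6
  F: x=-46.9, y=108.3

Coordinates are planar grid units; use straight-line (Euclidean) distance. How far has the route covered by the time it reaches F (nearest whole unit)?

736

Leg distances:
A→B: 118.9  (cumulative 118.9)
B→C: 24.3  (cumulative 143.2)
C→D: 263.2  (cumulative 406.3)
D→E: 173.0  (cumulative 579.3)
E→F: 156.4  (cumulative 735.7)
Cumulative distance at F ≈ 736.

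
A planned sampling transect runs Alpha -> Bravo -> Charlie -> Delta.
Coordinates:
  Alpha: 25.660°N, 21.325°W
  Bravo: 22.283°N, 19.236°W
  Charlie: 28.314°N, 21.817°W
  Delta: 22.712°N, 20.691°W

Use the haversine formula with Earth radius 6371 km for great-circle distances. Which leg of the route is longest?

Bravo–Charlie

Leg distances:
Alpha→Bravo: 431.3 km
Bravo→Charlie: 719.0 km
Charlie→Delta: 633.1 km
The longest leg is Bravo–Charlie at 719.0 km.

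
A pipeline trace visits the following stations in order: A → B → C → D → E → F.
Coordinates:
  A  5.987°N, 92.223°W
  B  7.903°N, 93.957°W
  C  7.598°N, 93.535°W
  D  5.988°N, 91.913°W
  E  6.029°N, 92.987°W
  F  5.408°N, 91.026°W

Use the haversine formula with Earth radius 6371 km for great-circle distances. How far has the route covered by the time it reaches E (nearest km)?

Leg distances:
A→B: 286.4 km  (cumulative 286.4 km)
B→C: 57.6 km  (cumulative 343.9 km)
C→D: 253.2 km  (cumulative 597.2 km)
D→E: 118.9 km  (cumulative 716.0 km)
Cumulative distance at E ≈ 716 km.

716 km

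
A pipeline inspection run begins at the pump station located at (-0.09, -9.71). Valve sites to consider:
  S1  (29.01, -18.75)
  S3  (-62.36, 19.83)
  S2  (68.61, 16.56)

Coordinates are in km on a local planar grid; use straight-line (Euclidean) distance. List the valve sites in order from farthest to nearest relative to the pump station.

S2, S3, S1

Computing each straight-line distance from (-0.09, -9.71):
S2 (68.61, 16.56): 73.6 km
S3 (-62.36, 19.83): 68.9 km
S1 (29.01, -18.75): 30.5 km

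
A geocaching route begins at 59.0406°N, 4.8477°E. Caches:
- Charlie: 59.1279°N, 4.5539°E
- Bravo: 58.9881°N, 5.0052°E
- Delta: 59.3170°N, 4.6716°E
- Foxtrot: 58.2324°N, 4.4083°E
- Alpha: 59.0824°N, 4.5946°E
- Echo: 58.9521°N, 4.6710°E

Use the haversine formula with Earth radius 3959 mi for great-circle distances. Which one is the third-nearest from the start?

Alpha

Distance to each, sorted:
Bravo: 6.7 mi
Echo: 8.8 mi
Alpha: 9.4 mi
Charlie: 12.0 mi
Delta: 20.1 mi
Foxtrot: 58.0 mi
The third-nearest is Alpha at 9.4 mi.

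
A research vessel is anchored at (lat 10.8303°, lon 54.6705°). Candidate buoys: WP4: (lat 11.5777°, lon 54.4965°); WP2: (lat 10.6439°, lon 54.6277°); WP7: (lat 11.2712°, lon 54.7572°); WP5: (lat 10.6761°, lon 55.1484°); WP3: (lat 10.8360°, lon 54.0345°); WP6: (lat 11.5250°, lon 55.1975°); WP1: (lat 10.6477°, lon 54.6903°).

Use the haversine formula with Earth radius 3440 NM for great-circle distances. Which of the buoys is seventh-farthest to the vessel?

Distance to each, sorted:
WP6: 52.0 NM
WP4: 46.0 NM
WP3: 37.5 NM
WP5: 29.7 NM
WP7: 27.0 NM
WP2: 11.5 NM
WP1: 11.0 NM
The seventh-farthest is WP1 at 11.0 NM.

WP1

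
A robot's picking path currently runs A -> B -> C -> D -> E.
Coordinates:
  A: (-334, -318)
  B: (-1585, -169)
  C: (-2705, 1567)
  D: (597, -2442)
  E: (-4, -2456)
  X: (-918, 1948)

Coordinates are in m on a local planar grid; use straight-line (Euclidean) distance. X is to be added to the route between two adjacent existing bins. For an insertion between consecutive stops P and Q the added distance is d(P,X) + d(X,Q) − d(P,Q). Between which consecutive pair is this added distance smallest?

between C and D

Added distance for inserting X between each consecutive pair:
A–B: 3299.8 m
B–C: 1980.8 m
C–D: 1277.5 m
D–E: 8540.7 m
Smallest added distance is 1277.5 m, inserting between C and D.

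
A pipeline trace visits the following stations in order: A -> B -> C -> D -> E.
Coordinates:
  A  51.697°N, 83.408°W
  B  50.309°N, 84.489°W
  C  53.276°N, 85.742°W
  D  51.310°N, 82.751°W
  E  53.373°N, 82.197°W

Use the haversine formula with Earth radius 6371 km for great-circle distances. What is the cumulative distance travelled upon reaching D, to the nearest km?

Leg distances:
A→B: 171.9 km  (cumulative 171.9 km)
B→C: 341.0 km  (cumulative 512.8 km)
C→D: 298.6 km  (cumulative 811.4 km)
Cumulative distance at D ≈ 811 km.

811 km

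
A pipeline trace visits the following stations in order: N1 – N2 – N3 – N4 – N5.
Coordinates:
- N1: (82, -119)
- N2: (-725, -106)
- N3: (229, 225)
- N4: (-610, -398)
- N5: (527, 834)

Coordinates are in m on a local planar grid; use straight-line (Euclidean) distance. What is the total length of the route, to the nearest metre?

Leg distances:
N1→N2: 807.1 m  (cumulative 807.1 m)
N2→N3: 1009.8 m  (cumulative 1816.9 m)
N3→N4: 1045.0 m  (cumulative 2861.9 m)
N4→N5: 1676.5 m  (cumulative 4538.4 m)
Total route length ≈ 4538 m.

4538 m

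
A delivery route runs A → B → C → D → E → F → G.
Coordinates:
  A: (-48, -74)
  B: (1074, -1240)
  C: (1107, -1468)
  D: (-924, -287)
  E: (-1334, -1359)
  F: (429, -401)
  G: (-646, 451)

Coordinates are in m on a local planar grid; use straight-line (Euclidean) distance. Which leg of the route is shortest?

B–C

Leg distances:
A→B: 1618.2 m
B→C: 230.4 m
C→D: 2349.4 m
D→E: 1147.7 m
E→F: 2006.5 m
F→G: 1371.7 m
The shortest leg is B–C at 230.4 m.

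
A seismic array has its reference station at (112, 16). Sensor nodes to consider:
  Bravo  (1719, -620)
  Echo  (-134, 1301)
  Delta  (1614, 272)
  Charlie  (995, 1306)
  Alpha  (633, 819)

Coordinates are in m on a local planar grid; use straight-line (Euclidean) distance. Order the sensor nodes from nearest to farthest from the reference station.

Alpha, Echo, Delta, Charlie, Bravo

Distance from the reference station at (112, 16) to each:
Alpha (633, 819): 957.2 m
Echo (-134, 1301): 1308.3 m
Delta (1614, 272): 1523.7 m
Charlie (995, 1306): 1563.3 m
Bravo (1719, -620): 1728.3 m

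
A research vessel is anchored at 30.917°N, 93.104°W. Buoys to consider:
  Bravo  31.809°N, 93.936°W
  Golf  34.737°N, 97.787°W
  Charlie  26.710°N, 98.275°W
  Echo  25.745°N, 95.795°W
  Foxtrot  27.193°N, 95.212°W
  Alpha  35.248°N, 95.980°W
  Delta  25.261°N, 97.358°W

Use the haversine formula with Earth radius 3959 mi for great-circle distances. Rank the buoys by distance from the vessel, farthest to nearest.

Delta, Charlie, Echo, Golf, Alpha, Foxtrot, Bravo

Computing each great-circle distance from 30.917°N, 93.104°W:
Delta 25.261°N, 97.358°W: 468.9 mi
Charlie 26.710°N, 98.275°W: 427.1 mi
Echo 25.745°N, 95.795°W: 393.0 mi
Golf 34.737°N, 97.787°W: 378.9 mi
Alpha 35.248°N, 95.980°W: 342.4 mi
Foxtrot 27.193°N, 95.212°W: 287.1 mi
Bravo 31.809°N, 93.936°W: 78.8 mi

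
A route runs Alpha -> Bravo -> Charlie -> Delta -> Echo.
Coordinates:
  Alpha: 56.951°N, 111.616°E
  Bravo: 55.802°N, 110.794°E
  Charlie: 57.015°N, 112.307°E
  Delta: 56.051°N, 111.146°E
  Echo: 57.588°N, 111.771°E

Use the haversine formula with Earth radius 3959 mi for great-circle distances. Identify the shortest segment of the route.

Charlie–Delta

Leg distances:
Alpha→Bravo: 85.4 mi
Bravo→Charlie: 101.8 mi
Charlie→Delta: 80.0 mi
Delta→Echo: 108.8 mi
The shortest leg is Charlie–Delta at 80.0 mi.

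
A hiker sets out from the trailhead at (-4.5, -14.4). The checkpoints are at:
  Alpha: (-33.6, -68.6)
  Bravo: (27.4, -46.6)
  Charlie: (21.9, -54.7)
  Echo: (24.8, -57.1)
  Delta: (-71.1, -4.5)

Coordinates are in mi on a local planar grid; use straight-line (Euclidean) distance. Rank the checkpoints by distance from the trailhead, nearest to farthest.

Bravo, Charlie, Echo, Alpha, Delta

Distance from the trailhead at (-4.5, -14.4) to each:
Bravo (27.4, -46.6): 45.3 mi
Charlie (21.9, -54.7): 48.2 mi
Echo (24.8, -57.1): 51.8 mi
Alpha (-33.6, -68.6): 61.5 mi
Delta (-71.1, -4.5): 67.3 mi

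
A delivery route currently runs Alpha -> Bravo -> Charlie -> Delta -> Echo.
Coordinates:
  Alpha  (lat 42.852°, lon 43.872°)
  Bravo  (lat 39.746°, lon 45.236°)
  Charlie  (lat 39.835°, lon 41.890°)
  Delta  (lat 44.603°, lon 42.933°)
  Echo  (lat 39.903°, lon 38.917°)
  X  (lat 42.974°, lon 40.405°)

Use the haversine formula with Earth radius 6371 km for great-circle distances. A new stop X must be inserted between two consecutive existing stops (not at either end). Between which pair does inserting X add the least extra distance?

Added distance for inserting X between each consecutive pair:
Alpha–Bravo: 458.6 km
Bravo–Charlie: 624.0 km
Charlie–Delta: 105.3 km
Delta–Echo: 17.1 km
Smallest added distance is 17.1 km, inserting between Delta and Echo.

between Delta and Echo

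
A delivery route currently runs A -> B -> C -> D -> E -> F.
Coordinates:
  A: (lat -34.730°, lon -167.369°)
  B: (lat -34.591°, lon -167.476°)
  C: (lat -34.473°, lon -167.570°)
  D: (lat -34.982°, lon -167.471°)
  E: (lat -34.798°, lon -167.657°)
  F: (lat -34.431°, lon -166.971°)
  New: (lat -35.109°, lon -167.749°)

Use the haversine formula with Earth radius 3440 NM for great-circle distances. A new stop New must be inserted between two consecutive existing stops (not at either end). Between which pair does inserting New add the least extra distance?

between D and E

Added distance for inserting New between each consecutive pair:
A–B: 53.5 NM
B–C: 64.6 NM
C–D: 23.9 NM
D–E: 20.5 NM
E–F: 34.7 NM
Smallest added distance is 20.5 NM, inserting between D and E.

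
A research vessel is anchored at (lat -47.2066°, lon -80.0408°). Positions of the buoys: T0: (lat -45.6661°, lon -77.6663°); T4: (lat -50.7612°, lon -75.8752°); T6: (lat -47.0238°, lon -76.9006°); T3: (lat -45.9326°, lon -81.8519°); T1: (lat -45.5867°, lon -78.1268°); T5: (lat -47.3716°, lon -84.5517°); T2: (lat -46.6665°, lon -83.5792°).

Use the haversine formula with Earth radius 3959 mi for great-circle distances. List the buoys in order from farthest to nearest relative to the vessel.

Computing each great-circle distance from (lat -47.2066°, lon -80.0408°):
T4 (lat -50.7612°, lon -75.8752°): 309.7 mi
T5 (lat -47.3716°, lon -84.5517°): 211.7 mi
T2 (lat -46.6665°, lon -83.5792°): 171.0 mi
T0 (lat -45.6661°, lon -77.6663°): 155.3 mi
T6 (lat -47.0238°, lon -76.9006°): 148.2 mi
T1 (lat -45.5867°, lon -78.1268°): 144.4 mi
T3 (lat -45.9326°, lon -81.8519°): 123.1 mi

T4, T5, T2, T0, T6, T1, T3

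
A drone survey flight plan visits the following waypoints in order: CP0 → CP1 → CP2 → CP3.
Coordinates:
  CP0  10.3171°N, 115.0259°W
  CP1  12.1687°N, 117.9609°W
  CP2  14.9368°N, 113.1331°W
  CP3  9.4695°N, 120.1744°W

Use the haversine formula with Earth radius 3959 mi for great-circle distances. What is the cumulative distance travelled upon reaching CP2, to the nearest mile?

613 mi

Leg distances:
CP0→CP1: 236.5 mi  (cumulative 236.5 mi)
CP1→CP2: 376.5 mi  (cumulative 613.0 mi)
Cumulative distance at CP2 ≈ 613 mi.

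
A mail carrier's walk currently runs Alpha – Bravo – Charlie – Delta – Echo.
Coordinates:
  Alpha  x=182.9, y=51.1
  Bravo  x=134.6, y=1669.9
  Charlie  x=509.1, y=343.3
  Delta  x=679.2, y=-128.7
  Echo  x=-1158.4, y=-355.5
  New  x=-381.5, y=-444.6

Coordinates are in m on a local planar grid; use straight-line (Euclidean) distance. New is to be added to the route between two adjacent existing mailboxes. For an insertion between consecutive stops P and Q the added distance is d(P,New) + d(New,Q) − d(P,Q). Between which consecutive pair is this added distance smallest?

between Delta and Echo

Added distance for inserting New between each consecutive pair:
Alpha–Bravo: 1308.2 m
Bravo–Charlie: 1987.2 m
Charlie–Delta: 1794.1 m
Delta–Echo: 37.2 m
Smallest added distance is 37.2 m, inserting between Delta and Echo.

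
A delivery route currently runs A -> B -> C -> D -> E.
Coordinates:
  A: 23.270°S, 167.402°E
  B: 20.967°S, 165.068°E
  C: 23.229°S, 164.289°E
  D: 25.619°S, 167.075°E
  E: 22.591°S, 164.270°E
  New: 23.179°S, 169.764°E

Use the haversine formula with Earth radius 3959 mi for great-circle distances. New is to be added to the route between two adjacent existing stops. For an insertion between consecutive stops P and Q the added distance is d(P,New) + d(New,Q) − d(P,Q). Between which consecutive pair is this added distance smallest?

Added distance for inserting New between each consecutive pair:
A–B: 269.1 mi
B–C: 520.9 mi
C–D: 345.7 mi
D–E: 316.9 mi
Smallest added distance is 269.1 mi, inserting between A and B.

between A and B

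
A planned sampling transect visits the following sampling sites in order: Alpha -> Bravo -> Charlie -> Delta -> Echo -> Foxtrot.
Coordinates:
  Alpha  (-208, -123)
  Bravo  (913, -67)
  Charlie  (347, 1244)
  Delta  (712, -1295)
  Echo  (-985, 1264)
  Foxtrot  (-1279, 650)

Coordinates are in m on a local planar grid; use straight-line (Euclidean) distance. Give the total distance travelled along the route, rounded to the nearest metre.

8867 m

Leg distances:
Alpha→Bravo: 1122.4 m  (cumulative 1122.4 m)
Bravo→Charlie: 1428.0 m  (cumulative 2550.4 m)
Charlie→Delta: 2565.1 m  (cumulative 5115.5 m)
Delta→Echo: 3070.6 m  (cumulative 8186.0 m)
Echo→Foxtrot: 680.8 m  (cumulative 8866.8 m)
Total route length ≈ 8867 m.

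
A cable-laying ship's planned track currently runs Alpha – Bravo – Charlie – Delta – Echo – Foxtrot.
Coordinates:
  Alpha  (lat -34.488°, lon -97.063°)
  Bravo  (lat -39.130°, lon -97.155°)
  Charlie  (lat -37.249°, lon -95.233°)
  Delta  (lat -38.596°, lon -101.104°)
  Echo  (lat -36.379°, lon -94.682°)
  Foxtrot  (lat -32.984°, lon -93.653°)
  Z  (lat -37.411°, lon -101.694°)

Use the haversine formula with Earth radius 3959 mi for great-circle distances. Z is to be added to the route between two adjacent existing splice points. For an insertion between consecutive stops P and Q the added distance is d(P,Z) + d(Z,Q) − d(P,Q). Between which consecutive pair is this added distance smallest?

between Delta and Echo

Added distance for inserting Z between each consecutive pair:
Alpha–Bravo: 280.9 mi
Bravo–Charlie: 461.7 mi
Charlie–Delta: 109.9 mi
Delta–Echo: 98.0 mi
Echo–Foxtrot: 699.3 mi
Smallest added distance is 98.0 mi, inserting between Delta and Echo.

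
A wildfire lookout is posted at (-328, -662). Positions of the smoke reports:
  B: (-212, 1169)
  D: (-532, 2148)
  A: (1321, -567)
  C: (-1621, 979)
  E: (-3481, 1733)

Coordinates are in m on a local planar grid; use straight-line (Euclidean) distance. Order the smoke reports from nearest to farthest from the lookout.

A, B, C, D, E

Distances from the lookout:
A (1321, -567): 1651.7 m
B (-212, 1169): 1834.7 m
C (-1621, 979): 2089.2 m
D (-532, 2148): 2817.4 m
E (-3481, 1733): 3959.5 m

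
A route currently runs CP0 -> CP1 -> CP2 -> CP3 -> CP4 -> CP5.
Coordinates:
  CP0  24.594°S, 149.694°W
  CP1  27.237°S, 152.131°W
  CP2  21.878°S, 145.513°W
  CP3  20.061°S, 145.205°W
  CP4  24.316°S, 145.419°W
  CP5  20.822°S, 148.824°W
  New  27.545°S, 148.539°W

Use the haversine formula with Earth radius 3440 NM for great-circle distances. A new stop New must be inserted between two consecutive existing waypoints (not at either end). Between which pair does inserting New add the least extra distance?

Added distance for inserting New between each consecutive pair:
CP0–CP1: 174.0 NM
CP1–CP2: 86.8 NM
CP2–CP3: 752.8 NM
CP3–CP4: 486.2 NM
CP4–CP5: 378.6 NM
Smallest added distance is 86.8 NM, inserting between CP1 and CP2.

between CP1 and CP2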